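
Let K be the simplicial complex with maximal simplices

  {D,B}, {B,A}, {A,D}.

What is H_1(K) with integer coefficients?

Take the total order A < B < D on the vertex set. Then K (dimension 1) consists of the simplices:

  0-simplices (3): A, B, D
  1-simplices (3): AB, AD, BD

Hence C_0 ≅ Z^3, C_1 ≅ Z^3.

Boundary ∂_1: C_1 → C_0 sends each edge [p,q] (with p < q) to q − p.
The resulting 3×3 matrix has rank 2, and its Smith normal form has invariant factors (1,1).

From H_k ≅ ker(∂_k) / im(∂_{k+1}) we obtain:

  H_1: rank ker ∂_1 − rank ∂_2 = (3 − 2) − 0 = 1, and there is no ∂_2, so H_1 ≅ Z.

H_1 ≅ Z.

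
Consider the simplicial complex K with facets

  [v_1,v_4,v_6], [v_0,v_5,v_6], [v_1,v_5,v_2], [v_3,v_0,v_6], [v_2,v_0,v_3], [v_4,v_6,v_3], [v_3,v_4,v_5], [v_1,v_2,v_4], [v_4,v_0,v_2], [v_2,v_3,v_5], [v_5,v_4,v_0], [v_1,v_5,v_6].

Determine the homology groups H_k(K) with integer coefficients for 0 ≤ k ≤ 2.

Fix the vertex order v_0 < v_1 < v_2 < v_3 < v_4 < v_5 < v_6 and write every simplex with vertices in increasing order. Then dim K = 2 and the simplices of K are:

  0-simplices (7): [v_0], [v_1], [v_2], [v_3], [v_4], [v_5], [v_6]
  1-simplices (18): (18 of them)
  2-simplices (12): (12 of them)

so the chain groups are C_0 ≅ Z^7, C_1 ≅ Z^18, C_2 ≅ Z^12.

∂_1: C_1 → C_0 maps an edge to its endpoints' difference, ∂[p,q] = q − p. For instance
  ∂[v_2,v_3] = [v_3] − [v_2].
The 7×18 boundary matrix has rank 6 and Smith normal form diag(1,1,1,1,1,1).

∂_2: C_2 → C_1 acts by ∂[p,q,r] = [q,r] − [p,r] + [p,q]. For instance
  ∂[v_0,v_3,v_6] = [v_3,v_6] − [v_0,v_6] + [v_0,v_3],
  ∂[v_1,v_4,v_6] = [v_4,v_6] − [v_1,v_6] + [v_1,v_4].
The 18×12 boundary matrix has rank 12 and Smith normal form diag(1,1,1,1,1,1,1,1,1,1,1,2).

Computing H_k = (kernel of ∂_k) / (image of ∂_{k+1}):

  H_0: rank C_0 − rank ∂_1 = 7 − 6 = 1, and the invariant factors of ∂_1 are all 1, so H_0 = Z.
  H_1: rank ker ∂_1 − rank ∂_2 = (18 − 6) − 12 = 0, and ∂_2 has invariant factor 2 > 1, so H_1 = Z_2.
  H_2: rank ker ∂_2 − rank ∂_3 = (12 − 12) − 0 = 0, and there is no ∂_3, so H_2 = 0.

As a check, the Euler characteristic is 7 − 18 + 12 = 1, which agrees with 1 − 0 + 0 = 1.

H_0 ≅ Z,  H_1 ≅ Z_2,  H_2 = 0.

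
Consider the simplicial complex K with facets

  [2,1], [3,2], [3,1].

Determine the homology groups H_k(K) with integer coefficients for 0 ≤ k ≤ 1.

We work with the vertex ordering 1 < 2 < 3. The simplices of K, each written with vertices in increasing order, are:

  0-simplices (3): [1], [2], [3]
  1-simplices (3): [1,2], [1,3], [2,3]

so the chain groups are C_0 ≅ Z^3, C_1 ≅ Z^3.

Boundary ∂_1: C_1 → C_0 is given by ∂[p,q] = [q] − [p]. For instance
  ∂[1,3] = [3] − [1].
The resulting 3×3 matrix has rank 2, and its Smith normal form has invariant factors (1,1).

Computing H_k = (kernel of ∂_k) / (image of ∂_{k+1}):

  H_0: rank C_0 − rank ∂_1 = 3 − 2 = 1, and the invariant factors of ∂_1 are all 1, so H_0 = Z.
  H_1: rank ker ∂_1 − rank ∂_2 = (3 − 2) − 0 = 1, and there is no ∂_2, so H_1 = Z.

(K is a triangulation of the circle S^1.)

H_0 = Z,  H_1 = Z.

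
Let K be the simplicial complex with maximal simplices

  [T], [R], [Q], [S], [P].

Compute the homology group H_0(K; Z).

K has 5 vertices.
rank ∂_0 = 0, rank ∂_1 = 0 ⇒ b_0 = 5 − 0 − 0 = 5. So H_0 ≅ Z^5.

H_0 ≅ Z^5.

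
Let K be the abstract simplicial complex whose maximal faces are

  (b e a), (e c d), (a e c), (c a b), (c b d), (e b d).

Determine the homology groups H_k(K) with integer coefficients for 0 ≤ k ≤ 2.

Order the vertices as a < b < c < d < e. Listing each simplex with vertices in this order, K has dimension 2 with simplices:

  0-simplices (5): a, b, c, d, e
  1-simplices (9): ab, ac, ae, bc, bd, be, cd, ce, de
  2-simplices (6): abc, abe, ace, bcd, bde, cde

giving chain groups C_0 ≅ Z^5, C_1 ≅ Z^9, C_2 ≅ Z^6.

Boundary ∂_1: C_1 → C_0 maps an edge to its endpoints' difference, ∂[p,q] = q − p. For instance
  ∂ae = e − a.
As a 5×9 matrix over Z this has rank 4, with invariant factors (1,1,1,1).

The boundary map ∂_2: C_2 → C_1 acts by ∂[p,q,r] = [q,r] − [p,r] + [p,q]. For instance
  ∂bde = de − be + bd,
  ∂abc = bc − ac + ab.
As a 9×6 matrix over Z this has rank 5, with invariant factors (1,1,1,1,1).

Now H_k = ker ∂_k / im ∂_{k+1}, so:

  H_0: rank C_0 − rank ∂_1 = 5 − 4 = 1, and the invariant factors of ∂_1 are all 1, so H_0 = Z.
  H_1: rank ker ∂_1 − rank ∂_2 = (9 − 4) − 5 = 0, and the invariant factors of ∂_2 are all 1, so H_1 = 0.
  H_2: rank ker ∂_2 − rank ∂_3 = (6 − 5) − 0 = 1, and there is no ∂_3, so H_2 = Z.

As a check, the Euler characteristic is 5 − 9 + 6 = 2, which agrees with 1 − 0 + 1 = 2.

H_0 ≅ Z,  H_1 = 0,  H_2 ≅ Z.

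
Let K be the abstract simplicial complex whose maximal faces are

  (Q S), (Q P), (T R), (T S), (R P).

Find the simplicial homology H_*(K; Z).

Take the total order P < Q < R < S < T on the vertex set. Then K (dimension 1) consists of the simplices:

  0-simplices (5): P, Q, R, S, T
  1-simplices (5): PQ, PR, QS, RT, ST

giving chain groups C_0 ≅ Z^5, C_1 ≅ Z^5.

∂_1: C_1 → C_0 maps an edge to its endpoints' difference, ∂[p,q] = q − p.
As a 5×5 matrix over Z this has rank 4, with invariant factors (1,1,1,1).

Now H_k = ker ∂_k / im ∂_{k+1}, so:

  H_0: rank C_0 − rank ∂_1 = 5 − 4 = 1, and the invariant factors of ∂_1 are all 1, so H_0 = Z.
  H_1: rank ker ∂_1 − rank ∂_2 = (5 − 4) − 0 = 1, and there is no ∂_2, so H_1 = Z.

As a check, the Euler characteristic is 5 − 5 = 0, which agrees with 1 − 1 = 0.

H_0 = Z,  H_1 = Z.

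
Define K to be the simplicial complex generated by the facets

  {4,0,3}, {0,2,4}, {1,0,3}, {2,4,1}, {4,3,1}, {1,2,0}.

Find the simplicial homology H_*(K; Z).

H_0 = Z,  H_1 = 0,  H_2 = Z.

Take the total order 0 < 1 < 2 < 3 < 4 on the vertex set. Then K (dimension 2) consists of the simplices:

  0-simplices (5): [0], [1], [2], [3], [4]
  1-simplices (9): [0,1], [0,2], [0,3], [0,4], [1,2], [1,3], [1,4], [2,4], [3,4]
  2-simplices (6): [0,1,2], [0,1,3], [0,2,4], [0,3,4], [1,2,4], [1,3,4]

giving chain groups C_0 ≅ Z^5, C_1 ≅ Z^9, C_2 ≅ Z^6.

∂_1: C_1 → C_0 sends each edge [p,q] (with p < q) to q − p.
The 5×9 boundary matrix has rank 4 and Smith normal form diag(1,1,1,1).

∂_2: C_2 → C_1 sends each 2-simplex [p,q,r] to [q,r] − [p,r] + [p,q]. For instance
  ∂[1,3,4] = [3,4] − [1,4] + [1,3],
  ∂[0,2,4] = [2,4] − [0,4] + [0,2].
The resulting 9×6 matrix has rank 5, and its Smith normal form has invariant factors (1,1,1,1,1).

Now H_k = ker ∂_k / im ∂_{k+1}, so:

  H_0: rank C_0 − rank ∂_1 = 5 − 4 = 1, and the invariant factors of ∂_1 are all 1, so H_0 ≅ Z.
  H_1: rank ker ∂_1 − rank ∂_2 = (9 − 4) − 5 = 0, and the invariant factors of ∂_2 are all 1, so H_1 ≅ 0.
  H_2: rank ker ∂_2 − rank ∂_3 = (6 − 5) − 0 = 1, and there is no ∂_3, so H_2 ≅ Z.

As a check, the Euler characteristic is 5 − 9 + 6 = 2, which agrees with 1 − 0 + 1 = 2.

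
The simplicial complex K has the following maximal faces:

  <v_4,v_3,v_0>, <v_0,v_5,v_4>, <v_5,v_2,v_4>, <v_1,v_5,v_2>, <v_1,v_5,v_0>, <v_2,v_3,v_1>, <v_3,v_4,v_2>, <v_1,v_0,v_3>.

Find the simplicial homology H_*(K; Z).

Order the vertices as v_0 < v_1 < v_2 < v_3 < v_4 < v_5. Listing each simplex with vertices in this order, K has dimension 2 with simplices:

  0-simplices (6): [v_0], [v_1], [v_2], [v_3], [v_4], [v_5]
  1-simplices (12): [v_0,v_1], [v_0,v_3], [v_0,v_4], [v_0,v_5], [v_1,v_2], [v_1,v_3], [v_1,v_5], [v_2,v_3], [v_2,v_4], [v_2,v_5], [v_3,v_4], [v_4,v_5]
  2-simplices (8): [v_0,v_1,v_3], [v_0,v_1,v_5], [v_0,v_3,v_4], [v_0,v_4,v_5], [v_1,v_2,v_3], [v_1,v_2,v_5], [v_2,v_3,v_4], [v_2,v_4,v_5]

so the chain groups are C_0 ≅ Z^6, C_1 ≅ Z^12, C_2 ≅ Z^8.

∂_1: C_1 → C_0 is given by ∂[p,q] = [q] − [p].
As a 6×12 matrix over Z this has rank 5, with invariant factors (1,1,1,1,1).

The boundary map ∂_2: C_2 → C_1 acts by ∂[p,q,r] = [q,r] − [p,r] + [p,q]. For instance
  ∂[v_0,v_1,v_3] = [v_1,v_3] − [v_0,v_3] + [v_0,v_1],
  ∂[v_1,v_2,v_3] = [v_2,v_3] − [v_1,v_3] + [v_1,v_2].
This gives a 12×8 integer matrix of rank 7; reducing to Smith normal form yields diagonal entries (1,1,1,1,1,1,1).

Reading off H_k = ker ∂_k / im ∂_{k+1}:

  H_0: rank C_0 − rank ∂_1 = 6 − 5 = 1, and the invariant factors of ∂_1 are all 1, so H_0 ≅ Z.
  H_1: rank ker ∂_1 − rank ∂_2 = (12 − 5) − 7 = 0, and the invariant factors of ∂_2 are all 1, so H_1 ≅ 0.
  H_2: rank ker ∂_2 − rank ∂_3 = (8 − 7) − 0 = 1, and there is no ∂_3, so H_2 ≅ Z.

As a check, the Euler characteristic is 6 − 12 + 8 = 2, which agrees with 1 − 0 + 1 = 2.

H_0 ≅ Z,  H_1 = 0,  H_2 ≅ Z.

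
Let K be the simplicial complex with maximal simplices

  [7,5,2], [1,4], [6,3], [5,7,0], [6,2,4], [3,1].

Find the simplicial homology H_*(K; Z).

H_0 ≅ Z,  H_1 ≅ Z,  H_2 = 0.

Order the vertices as 0 < 1 < 2 < 3 < 4 < 5 < 6 < 7. Listing each simplex with vertices in this order, K has dimension 2 with simplices:

  0-simplices (8): [0], [1], [2], [3], [4], [5], [6], [7]
  1-simplices (11): [0,5], [0,7], [1,3], [1,4], [2,4], [2,5], [2,6], [2,7], [3,6], [4,6], [5,7]
  2-simplices (3): [0,5,7], [2,4,6], [2,5,7]

so the chain groups are C_0 ≅ Z^8, C_1 ≅ Z^11, C_2 ≅ Z^3.

∂_1: C_1 → C_0 sends each edge [p,q] (with p < q) to q − p.
As a 8×11 matrix over Z this has rank 7, with invariant factors (1,1,1,1,1,1,1).

The boundary map ∂_2: C_2 → C_1 acts by ∂[p,q,r] = [q,r] − [p,r] + [p,q]. For instance
  ∂[0,5,7] = [5,7] − [0,7] + [0,5],
  ∂[2,4,6] = [4,6] − [2,6] + [2,4].
The 11×3 boundary matrix has rank 3 and Smith normal form diag(1,1,1).

Reading off H_k = ker ∂_k / im ∂_{k+1}:

  H_0: rank C_0 − rank ∂_1 = 8 − 7 = 1, and the invariant factors of ∂_1 are all 1, so H_0 = Z.
  H_1: rank ker ∂_1 − rank ∂_2 = (11 − 7) − 3 = 1, and the invariant factors of ∂_2 are all 1, so H_1 = Z.
  H_2: rank ker ∂_2 − rank ∂_3 = (3 − 3) − 0 = 0, and there is no ∂_3, so H_2 = 0.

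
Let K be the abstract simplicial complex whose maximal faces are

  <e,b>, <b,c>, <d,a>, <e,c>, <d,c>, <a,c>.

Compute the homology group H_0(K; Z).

K has 5 vertices, 6 edges.
rank ∂_0 = 0, rank ∂_1 = 4 ⇒ b_0 = 5 − 0 − 4 = 1; all invariant factors of ∂_1 are 1 so no torsion. So H_0 ≅ Z.

H_0 ≅ Z.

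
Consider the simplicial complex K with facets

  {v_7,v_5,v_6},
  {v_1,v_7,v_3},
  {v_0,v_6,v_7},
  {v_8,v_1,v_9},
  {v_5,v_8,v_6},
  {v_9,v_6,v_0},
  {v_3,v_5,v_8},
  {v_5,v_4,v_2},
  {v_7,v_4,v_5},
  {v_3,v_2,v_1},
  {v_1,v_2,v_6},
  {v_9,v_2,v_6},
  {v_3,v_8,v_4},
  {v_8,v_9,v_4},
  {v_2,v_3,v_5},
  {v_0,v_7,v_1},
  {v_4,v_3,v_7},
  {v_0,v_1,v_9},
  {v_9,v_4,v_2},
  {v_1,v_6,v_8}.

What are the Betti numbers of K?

Fix the vertex order v_0 < v_1 < v_2 < v_3 < v_4 < v_5 < v_6 < v_7 < v_8 < v_9 and write every simplex with vertices in increasing order. Then dim K = 2 and the simplices of K are:

  0-simplices (10): [v_0], [v_1], [v_2], [v_3], [v_4], [v_5], [v_6], [v_7], [v_8], [v_9]
  1-simplices (30): (30 of them)
  2-simplices (20): (20 of them)

giving chain groups C_0 ≅ Z^10, C_1 ≅ Z^30, C_2 ≅ Z^20.

Boundary ∂_1: C_1 → C_0 sends each edge [p,q] (with p < q) to q − p. For instance
  ∂[v_1,v_3] = [v_3] − [v_1].
The 10×30 boundary matrix has rank 9 and Smith normal form diag(1,1,1,1,1,1,1,1,1).

The boundary map ∂_2: C_2 → C_1 acts by ∂[p,q,r] = [q,r] − [p,r] + [p,q]. For instance
  ∂[v_4,v_8,v_9] = [v_8,v_9] − [v_4,v_9] + [v_4,v_8],
  ∂[v_0,v_6,v_9] = [v_6,v_9] − [v_0,v_9] + [v_0,v_6].
As a 30×20 matrix over Z this has rank 20, with invariant factors (1,1,1,1,1,1,1,1,1,1,1,1,1,1,1,1,1,1,1,2).

Now H_k = ker ∂_k / im ∂_{k+1}, so:

  H_0: rank C_0 − rank ∂_1 = 10 − 9 = 1, and the invariant factors of ∂_1 are all 1, so H_0 ≅ Z.
  H_1: rank ker ∂_1 − rank ∂_2 = (30 − 9) − 20 = 1, and ∂_2 has invariant factor 2 > 1, so H_1 ≅ Z ⊕ Z/2.
  H_2: rank ker ∂_2 − rank ∂_3 = (20 − 20) − 0 = 0, and there is no ∂_3, so H_2 ≅ 0.

Hence the Betti numbers are b_0 = 1, b_1 = 1, b_2 = 0.

b_0 = 1, b_1 = 1, b_2 = 0.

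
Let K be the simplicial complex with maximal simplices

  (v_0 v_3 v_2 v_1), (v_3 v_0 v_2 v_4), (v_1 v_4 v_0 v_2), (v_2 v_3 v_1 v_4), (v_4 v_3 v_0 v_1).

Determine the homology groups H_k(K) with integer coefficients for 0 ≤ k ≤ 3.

H_0 = Z,  H_1 = 0,  H_2 = 0,  H_3 = Z.

Take the total order v_0 < v_1 < v_2 < v_3 < v_4 on the vertex set. Then K (dimension 3) consists of the simplices:

  0-simplices (5): [v_0], [v_1], [v_2], [v_3], [v_4]
  1-simplices (10): [v_0,v_1], [v_0,v_2], [v_0,v_3], [v_0,v_4], [v_1,v_2], [v_1,v_3], [v_1,v_4], [v_2,v_3], [v_2,v_4], [v_3,v_4]
  2-simplices (10): [v_0,v_1,v_2], [v_0,v_1,v_3], [v_0,v_1,v_4], [v_0,v_2,v_3], [v_0,v_2,v_4], [v_0,v_3,v_4], [v_1,v_2,v_3], [v_1,v_2,v_4], [v_1,v_3,v_4], [v_2,v_3,v_4]
  3-simplices (5): [v_0,v_1,v_2,v_3], [v_0,v_1,v_2,v_4], [v_0,v_1,v_3,v_4], [v_0,v_2,v_3,v_4], [v_1,v_2,v_3,v_4]

so the chain groups are C_0 ≅ Z^5, C_1 ≅ Z^10, C_2 ≅ Z^10, C_3 ≅ Z^5.

The boundary map ∂_1: C_1 → C_0 sends each edge [p,q] (with p < q) to q − p. For instance
  ∂[v_0,v_1] = [v_1] − [v_0].
The 5×10 boundary matrix has rank 4 and Smith normal form diag(1,1,1,1).

The boundary map ∂_2: C_2 → C_1 maps a triangle to the signed sum of its edges. For instance
  ∂[v_0,v_2,v_3] = [v_2,v_3] − [v_0,v_3] + [v_0,v_2],
  ∂[v_0,v_1,v_4] = [v_1,v_4] − [v_0,v_4] + [v_0,v_1].
As a 10×10 matrix over Z this has rank 6, with invariant factors (1,1,1,1,1,1).

∂_3: C_3 → C_2 sends each 3-simplex σ to the alternating sum Σ_i (−1)^i (σ with its i-th vertex removed). For instance
  ∂[v_0,v_1,v_2,v_3] = [v_1,v_2,v_3] − [v_0,v_2,v_3] + [v_0,v_1,v_3] − [v_0,v_1,v_2],
  ∂[v_0,v_1,v_2,v_4] = [v_1,v_2,v_4] − [v_0,v_2,v_4] + [v_0,v_1,v_4] − [v_0,v_1,v_2].
This gives a 10×5 integer matrix of rank 4; reducing to Smith normal form yields diagonal entries (1,1,1,1).

Reading off H_k = ker ∂_k / im ∂_{k+1}:

  H_0: rank C_0 − rank ∂_1 = 5 − 4 = 1, and the invariant factors of ∂_1 are all 1, so H_0 ≅ Z.
  H_1: rank ker ∂_1 − rank ∂_2 = (10 − 4) − 6 = 0, and the invariant factors of ∂_2 are all 1, so H_1 ≅ 0.
  H_2: rank ker ∂_2 − rank ∂_3 = (10 − 6) − 4 = 0, and the invariant factors of ∂_3 are all 1, so H_2 ≅ 0.
  H_3: rank ker ∂_3 − rank ∂_4 = (5 − 4) − 0 = 1, and there is no ∂_4, so H_3 ≅ Z.

As a check, the Euler characteristic is 5 − 10 + 10 − 5 = 0, which agrees with 1 − 0 + 0 − 1 = 0.
(K is a triangulation of the 3-sphere S^3.)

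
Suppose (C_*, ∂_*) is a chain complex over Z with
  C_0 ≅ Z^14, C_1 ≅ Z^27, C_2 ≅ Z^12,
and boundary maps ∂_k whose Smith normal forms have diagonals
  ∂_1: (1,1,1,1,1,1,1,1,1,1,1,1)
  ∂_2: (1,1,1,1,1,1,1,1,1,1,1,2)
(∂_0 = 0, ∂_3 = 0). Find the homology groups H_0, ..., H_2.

H_0 = Z^2,  H_1 = Z^3 × Z/2,  H_2 = 0.

H_0: b_0 = 14 − 0 − 12 = 2; torsion from ∂_1 factors > 1: none. So H_0 = Z^2.
H_1: b_1 = 27 − 12 − 12 = 3; torsion from ∂_2 factors > 1: [2]. So H_1 = Z^3 × Z/2.
H_2: b_2 = 12 − 12 − 0 = 0; torsion from ∂_3 factors > 1: none. So H_2 = 0.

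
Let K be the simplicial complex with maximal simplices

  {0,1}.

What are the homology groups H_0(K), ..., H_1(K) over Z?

Order the vertices as 0 < 1. Listing each simplex with vertices in this order, K has dimension 1 with simplices:

  0-simplices (2): [0], [1]
  1-simplices (1): [0,1]

giving chain groups C_0 ≅ Z^2, C_1 ≅ Z^1.

The boundary map ∂_1: C_1 → C_0 maps an edge to its endpoints' difference, ∂[p,q] = q − p. For instance
  ∂[0,1] = [1] − [0].
The resulting 2×1 matrix has rank 1, and its Smith normal form has invariant factors (1).

From H_k ≅ ker(∂_k) / im(∂_{k+1}) we obtain:

  H_0: rank C_0 − rank ∂_1 = 2 − 1 = 1, and the invariant factors of ∂_1 are all 1, so H_0 = Z.
  H_1: rank ker ∂_1 − rank ∂_2 = (1 − 1) − 0 = 0, and there is no ∂_2, so H_1 = 0.

(K is a triangulation of the 1-simplex.)

H_0 = Z,  H_1 = 0.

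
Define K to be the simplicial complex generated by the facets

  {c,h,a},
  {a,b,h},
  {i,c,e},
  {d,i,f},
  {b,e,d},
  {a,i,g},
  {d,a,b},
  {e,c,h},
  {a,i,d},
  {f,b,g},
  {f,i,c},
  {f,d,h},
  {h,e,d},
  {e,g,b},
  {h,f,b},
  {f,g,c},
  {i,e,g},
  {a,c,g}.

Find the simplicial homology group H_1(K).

H_1 = Z ⊕ Z/2.

K has 9 vertices, 27 edges, 18 triangles.
rank ∂_1 = 8, rank ∂_2 = 18 ⇒ b_1 = 27 − 8 − 18 = 1; ∂_2 has invariant factor(s) [2] giving torsion. So H_1 ≅ Z ⊕ Z/2.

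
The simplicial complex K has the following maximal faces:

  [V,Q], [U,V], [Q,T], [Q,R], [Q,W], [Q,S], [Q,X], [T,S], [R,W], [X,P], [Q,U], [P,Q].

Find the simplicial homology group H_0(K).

Take the total order P < Q < R < S < T < U < V < W < X on the vertex set. Then K (dimension 1) consists of the simplices:

  0-simplices (9): P, Q, R, S, T, U, V, W, X
  1-simplices (12): PQ, PX, QR, QS, QT, QU, QV, QW, QX, RW, ST, UV

Hence C_0 ≅ Z^9, C_1 ≅ Z^12.

∂_1: C_1 → C_0 is given by ∂[p,q] = [q] − [p].
The 9×12 boundary matrix has rank 8 and Smith normal form diag(1,1,1,1,1,1,1,1).

Reading off H_k = ker ∂_k / im ∂_{k+1}:

  H_0: rank C_0 − rank ∂_1 = 9 − 8 = 1, and the invariant factors of ∂_1 are all 1, so H_0 = Z.

H_0 ≅ Z.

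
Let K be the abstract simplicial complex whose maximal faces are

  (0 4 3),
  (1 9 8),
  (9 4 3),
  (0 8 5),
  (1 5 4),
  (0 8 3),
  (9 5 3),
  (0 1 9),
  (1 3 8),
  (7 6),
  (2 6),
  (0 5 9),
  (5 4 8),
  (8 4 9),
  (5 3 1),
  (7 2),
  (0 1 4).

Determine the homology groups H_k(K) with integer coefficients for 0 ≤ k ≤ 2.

H_0 ≅ Z^2,  H_1 ≅ Z^3,  H_2 ≅ Z.

Order the vertices as 0 < 1 < 2 < 3 < 4 < 5 < 6 < 7 < 8 < 9. Listing each simplex with vertices in this order, K has dimension 2 with simplices:

  0-simplices (10): [0], [1], [2], [3], [4], [5], [6], [7], [8], [9]
  1-simplices (24): (24 of them)
  2-simplices (14): [0,1,4], [0,1,9], [0,3,4], [0,3,8], [0,5,8], [0,5,9], [1,3,5], [1,3,8], [1,4,5], [1,8,9], [3,4,9], [3,5,9], [4,5,8], [4,8,9]

Hence C_0 ≅ Z^10, C_1 ≅ Z^24, C_2 ≅ Z^14.

The boundary map ∂_1: C_1 → C_0 is given by ∂[p,q] = [q] − [p]. For instance
  ∂[0,1] = [1] − [0].
As a 10×24 matrix over Z this has rank 8, with invariant factors (1,1,1,1,1,1,1,1).

Boundary ∂_2: C_2 → C_1 acts by ∂[p,q,r] = [q,r] − [p,r] + [p,q]. For instance
  ∂[0,3,8] = [3,8] − [0,8] + [0,3],
  ∂[1,3,5] = [3,5] − [1,5] + [1,3].
As a 24×14 matrix over Z this has rank 13, with invariant factors (1,1,1,1,1,1,1,1,1,1,1,1,1).

Computing H_k = (kernel of ∂_k) / (image of ∂_{k+1}):

  H_0: rank C_0 − rank ∂_1 = 10 − 8 = 2, and the invariant factors of ∂_1 are all 1, so H_0 ≅ Z^2.
  H_1: rank ker ∂_1 − rank ∂_2 = (24 − 8) − 13 = 3, and the invariant factors of ∂_2 are all 1, so H_1 ≅ Z^3.
  H_2: rank ker ∂_2 − rank ∂_3 = (14 − 13) − 0 = 1, and there is no ∂_3, so H_2 ≅ Z.

As a check, the Euler characteristic is 10 − 24 + 14 = 0, which agrees with 2 − 3 + 1 = 0.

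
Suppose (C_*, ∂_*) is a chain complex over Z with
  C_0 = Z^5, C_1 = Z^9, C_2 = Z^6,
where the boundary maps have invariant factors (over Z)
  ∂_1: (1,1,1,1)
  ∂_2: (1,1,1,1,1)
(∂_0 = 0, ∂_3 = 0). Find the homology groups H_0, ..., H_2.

H_0: b_0 = 5 − 0 − 4 = 1; torsion from ∂_1 factors > 1: none. So H_0 ≅ Z.
H_1: b_1 = 9 − 4 − 5 = 0; torsion from ∂_2 factors > 1: none. So H_1 ≅ 0.
H_2: b_2 = 6 − 5 − 0 = 1; torsion from ∂_3 factors > 1: none. So H_2 ≅ Z.

H_0 ≅ Z,  H_1 = 0,  H_2 ≅ Z.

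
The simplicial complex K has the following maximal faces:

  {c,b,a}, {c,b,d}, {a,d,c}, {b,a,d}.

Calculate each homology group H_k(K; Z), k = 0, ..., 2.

H_0 = Z,  H_1 = 0,  H_2 = Z.

We work with the vertex ordering a < b < c < d. The simplices of K, each written with vertices in increasing order, are:

  0-simplices (4): a, b, c, d
  1-simplices (6): ab, ac, ad, bc, bd, cd
  2-simplices (4): abc, abd, acd, bcd

Hence C_0 ≅ Z^4, C_1 ≅ Z^6, C_2 ≅ Z^4.

Boundary ∂_1: C_1 → C_0 maps an edge to its endpoints' difference, ∂[p,q] = q − p.
The 4×6 boundary matrix has rank 3 and Smith normal form diag(1,1,1).

∂_2: C_2 → C_1 sends each 2-simplex [p,q,r] to [q,r] − [p,r] + [p,q]. For instance
  ∂acd = cd − ad + ac,
  ∂abd = bd − ad + ab.
As a 6×4 matrix over Z this has rank 3, with invariant factors (1,1,1).

Reading off H_k = ker ∂_k / im ∂_{k+1}:

  H_0: rank C_0 − rank ∂_1 = 4 − 3 = 1, and the invariant factors of ∂_1 are all 1, so H_0 = Z.
  H_1: rank ker ∂_1 − rank ∂_2 = (6 − 3) − 3 = 0, and the invariant factors of ∂_2 are all 1, so H_1 = 0.
  H_2: rank ker ∂_2 − rank ∂_3 = (4 − 3) − 0 = 1, and there is no ∂_3, so H_2 = Z.

As a check, the Euler characteristic is 4 − 6 + 4 = 2, which agrees with 1 − 0 + 1 = 2.
(K is a triangulation of the 2-sphere S^2.)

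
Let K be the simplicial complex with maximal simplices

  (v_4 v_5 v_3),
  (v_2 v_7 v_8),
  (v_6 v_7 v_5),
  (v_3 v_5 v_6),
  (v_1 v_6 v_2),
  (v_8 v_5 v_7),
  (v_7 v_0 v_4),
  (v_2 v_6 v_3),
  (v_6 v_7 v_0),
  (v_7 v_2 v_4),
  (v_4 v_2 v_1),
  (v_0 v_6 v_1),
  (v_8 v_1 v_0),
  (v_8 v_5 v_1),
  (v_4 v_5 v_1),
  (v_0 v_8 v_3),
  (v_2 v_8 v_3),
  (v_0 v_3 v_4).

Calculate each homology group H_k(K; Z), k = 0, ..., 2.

H_0 ≅ Z,  H_1 ≅ Z^2,  H_2 ≅ Z.

Order the vertices as v_0 < v_1 < v_2 < v_3 < v_4 < v_5 < v_6 < v_7 < v_8. Listing each simplex with vertices in this order, K has dimension 2 with simplices:

  0-simplices (9): [v_0], [v_1], [v_2], [v_3], [v_4], [v_5], [v_6], [v_7], [v_8]
  1-simplices (27): (27 of them)
  2-simplices (18): (18 of them)

so the chain groups are C_0 ≅ Z^9, C_1 ≅ Z^27, C_2 ≅ Z^18.

The boundary map ∂_1: C_1 → C_0 sends each edge [p,q] (with p < q) to q − p.
As a 9×27 matrix over Z this has rank 8, with invariant factors (1,1,1,1,1,1,1,1).

Boundary ∂_2: C_2 → C_1 acts by ∂[p,q,r] = [q,r] − [p,r] + [p,q]. For instance
  ∂[v_2,v_7,v_8] = [v_7,v_8] − [v_2,v_8] + [v_2,v_7],
  ∂[v_2,v_3,v_8] = [v_3,v_8] − [v_2,v_8] + [v_2,v_3].
As a 27×18 matrix over Z this has rank 17, with invariant factors (1,1,1,1,1,1,1,1,1,1,1,1,1,1,1,1,1).

From H_k ≅ ker(∂_k) / im(∂_{k+1}) we obtain:

  H_0: rank C_0 − rank ∂_1 = 9 − 8 = 1, and the invariant factors of ∂_1 are all 1, so H_0 = Z.
  H_1: rank ker ∂_1 − rank ∂_2 = (27 − 8) − 17 = 2, and the invariant factors of ∂_2 are all 1, so H_1 = Z^2.
  H_2: rank ker ∂_2 − rank ∂_3 = (18 − 17) − 0 = 1, and there is no ∂_3, so H_2 = Z.

As a check, the Euler characteristic is 9 − 27 + 18 = 0, which agrees with 1 − 2 + 1 = 0.
(K is a triangulation of the torus T^2.)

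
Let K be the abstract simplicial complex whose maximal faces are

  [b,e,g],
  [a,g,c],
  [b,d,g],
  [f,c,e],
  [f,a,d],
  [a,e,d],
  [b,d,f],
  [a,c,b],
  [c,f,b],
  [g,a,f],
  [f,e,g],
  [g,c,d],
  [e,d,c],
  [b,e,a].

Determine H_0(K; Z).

H_0 = Z.

K has 7 vertices, 21 edges, 14 triangles.
rank ∂_0 = 0, rank ∂_1 = 6 ⇒ b_0 = 7 − 0 − 6 = 1; all invariant factors of ∂_1 are 1 so no torsion. So H_0 = Z.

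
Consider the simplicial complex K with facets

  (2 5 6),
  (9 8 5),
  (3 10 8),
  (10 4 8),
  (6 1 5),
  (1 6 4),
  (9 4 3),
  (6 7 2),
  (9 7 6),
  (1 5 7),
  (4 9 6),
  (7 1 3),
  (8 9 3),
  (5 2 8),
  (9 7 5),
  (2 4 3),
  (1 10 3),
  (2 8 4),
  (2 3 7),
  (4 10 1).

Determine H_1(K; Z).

Take the total order 1 < 2 < 3 < 4 < 5 < 6 < 7 < 8 < 9 < 10 on the vertex set. Then K (dimension 2) consists of the simplices:

  0-simplices (10): [1], [2], [3], [4], [5], [6], [7], [8], [9], [10]
  1-simplices (30): (30 of them)
  2-simplices (20): (20 of them)

so the chain groups are C_0 ≅ Z^10, C_1 ≅ Z^30, C_2 ≅ Z^20.

The boundary map ∂_1: C_1 → C_0 maps an edge to its endpoints' difference, ∂[p,q] = q − p.
The 10×30 boundary matrix has rank 9 and Smith normal form diag(1,1,1,1,1,1,1,1,1).

∂_2: C_2 → C_1 maps a triangle to the signed sum of its edges. For instance
  ∂[5,8,9] = [8,9] − [5,9] + [5,8],
  ∂[3,4,9] = [4,9] − [3,9] + [3,4].
As a 30×20 matrix over Z this has rank 20, with invariant factors (1,1,1,1,1,1,1,1,1,1,1,1,1,1,1,1,1,1,1,2).

Computing H_k = (kernel of ∂_k) / (image of ∂_{k+1}):

  H_1: rank ker ∂_1 − rank ∂_2 = (30 − 9) − 20 = 1, and ∂_2 has invariant factor 2 > 1, so H_1 ≅ Z ⊕ Z/2Z.

H_1 = Z ⊕ Z/2Z.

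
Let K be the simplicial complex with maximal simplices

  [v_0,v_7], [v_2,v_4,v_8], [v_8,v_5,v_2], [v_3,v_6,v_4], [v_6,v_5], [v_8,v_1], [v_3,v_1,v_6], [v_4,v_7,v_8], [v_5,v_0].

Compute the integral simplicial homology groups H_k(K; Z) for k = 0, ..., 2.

Fix the vertex order v_0 < v_1 < v_2 < v_3 < v_4 < v_5 < v_6 < v_7 < v_8 and write every simplex with vertices in increasing order. Then dim K = 2 and the simplices of K are:

  0-simplices (9): [v_0], [v_1], [v_2], [v_3], [v_4], [v_5], [v_6], [v_7], [v_8]
  1-simplices (16): (16 of them)
  2-simplices (5): [v_1,v_3,v_6], [v_2,v_4,v_8], [v_2,v_5,v_8], [v_3,v_4,v_6], [v_4,v_7,v_8]

giving chain groups C_0 ≅ Z^9, C_1 ≅ Z^16, C_2 ≅ Z^5.

Boundary ∂_1: C_1 → C_0 is given by ∂[p,q] = [q] − [p].
This gives a 9×16 integer matrix of rank 8; reducing to Smith normal form yields diagonal entries (1,1,1,1,1,1,1,1).

Boundary ∂_2: C_2 → C_1 acts by ∂[p,q,r] = [q,r] − [p,r] + [p,q]. For instance
  ∂[v_1,v_3,v_6] = [v_3,v_6] − [v_1,v_6] + [v_1,v_3],
  ∂[v_2,v_5,v_8] = [v_5,v_8] − [v_2,v_8] + [v_2,v_5].
The resulting 16×5 matrix has rank 5, and its Smith normal form has invariant factors (1,1,1,1,1).

From H_k ≅ ker(∂_k) / im(∂_{k+1}) we obtain:

  H_0: rank C_0 − rank ∂_1 = 9 − 8 = 1, and the invariant factors of ∂_1 are all 1, so H_0 = Z.
  H_1: rank ker ∂_1 − rank ∂_2 = (16 − 8) − 5 = 3, and the invariant factors of ∂_2 are all 1, so H_1 = Z^3.
  H_2: rank ker ∂_2 − rank ∂_3 = (5 − 5) − 0 = 0, and there is no ∂_3, so H_2 = 0.

As a check, the Euler characteristic is 9 − 16 + 5 = -2, which agrees with 1 − 3 + 0 = -2.

H_0 ≅ Z,  H_1 ≅ Z^3,  H_2 = 0.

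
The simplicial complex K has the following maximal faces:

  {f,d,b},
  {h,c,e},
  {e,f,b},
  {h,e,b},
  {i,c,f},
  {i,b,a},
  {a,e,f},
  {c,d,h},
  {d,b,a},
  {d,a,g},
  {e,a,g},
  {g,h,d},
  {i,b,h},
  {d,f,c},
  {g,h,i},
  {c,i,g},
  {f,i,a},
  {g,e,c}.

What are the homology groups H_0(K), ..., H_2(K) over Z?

H_0 = Z,  H_1 = Z ⊕ Z_2,  H_2 = 0.

We work with the vertex ordering a < b < c < d < e < f < g < h < i. The simplices of K, each written with vertices in increasing order, are:

  0-simplices (9): a, b, c, d, e, f, g, h, i
  1-simplices (27): ab, ad, ae, af, ag, ai, bd, be, bf, bh, bi, cd, ce, cf, cg, ch, ci, df, dg, dh, ef, eg, eh, fi, gh, gi, hi
  2-simplices (18): abd, abi, adg, aef, aeg, afi, bdf, bef, beh, bhi, cdf, cdh, ceg, ceh, cfi, cgi, dgh, ghi

so the chain groups are C_0 ≅ Z^9, C_1 ≅ Z^27, C_2 ≅ Z^18.

The boundary map ∂_1: C_1 → C_0 maps an edge to its endpoints' difference, ∂[p,q] = q − p. For instance
  ∂cd = d − c.
The 9×27 boundary matrix has rank 8 and Smith normal form diag(1,1,1,1,1,1,1,1).

The boundary map ∂_2: C_2 → C_1 maps a triangle to the signed sum of its edges. For instance
  ∂beh = eh − bh + be,
  ∂cdf = df − cf + cd.
As a 27×18 matrix over Z this has rank 18, with invariant factors (1,1,1,1,1,1,1,1,1,1,1,1,1,1,1,1,1,2).

Now H_k = ker ∂_k / im ∂_{k+1}, so:

  H_0: rank C_0 − rank ∂_1 = 9 − 8 = 1, and the invariant factors of ∂_1 are all 1, so H_0 = Z.
  H_1: rank ker ∂_1 − rank ∂_2 = (27 − 8) − 18 = 1, and ∂_2 has invariant factor 2 > 1, so H_1 = Z ⊕ Z_2.
  H_2: rank ker ∂_2 − rank ∂_3 = (18 − 18) − 0 = 0, and there is no ∂_3, so H_2 = 0.

As a check, the Euler characteristic is 9 − 27 + 18 = 0, which agrees with 1 − 1 + 0 = 0.
(K is a triangulation of the Klein bottle.)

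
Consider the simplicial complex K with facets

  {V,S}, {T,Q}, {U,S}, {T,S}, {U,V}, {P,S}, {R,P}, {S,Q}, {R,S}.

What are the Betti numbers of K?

b_0 = 1, b_1 = 3.

Order the vertices as P < Q < R < S < T < U < V. Listing each simplex with vertices in this order, K has dimension 1 with simplices:

  0-simplices (7): P, Q, R, S, T, U, V
  1-simplices (9): PR, PS, QS, QT, RS, ST, SU, SV, UV

so the chain groups are C_0 ≅ Z^7, C_1 ≅ Z^9.

The boundary map ∂_1: C_1 → C_0 is given by ∂[p,q] = [q] − [p]. For instance
  ∂PS = S − P.
This gives a 7×9 integer matrix of rank 6; reducing to Smith normal form yields diagonal entries (1,1,1,1,1,1).

Now H_k = ker ∂_k / im ∂_{k+1}, so:

  H_0: rank C_0 − rank ∂_1 = 7 − 6 = 1, and the invariant factors of ∂_1 are all 1, so H_0 ≅ Z.
  H_1: rank ker ∂_1 − rank ∂_2 = (9 − 6) − 0 = 3, and there is no ∂_2, so H_1 ≅ Z^3.

Hence the Betti numbers are b_0 = 1, b_1 = 3.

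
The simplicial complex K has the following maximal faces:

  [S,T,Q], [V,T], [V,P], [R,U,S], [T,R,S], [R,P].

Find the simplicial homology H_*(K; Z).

Fix the vertex order P < Q < R < S < T < U < V and write every simplex with vertices in increasing order. Then dim K = 2 and the simplices of K are:

  0-simplices (7): P, Q, R, S, T, U, V
  1-simplices (10): PR, PV, QS, QT, RS, RT, RU, ST, SU, TV
  2-simplices (3): QST, RST, RSU

giving chain groups C_0 ≅ Z^7, C_1 ≅ Z^10, C_2 ≅ Z^3.

The boundary map ∂_1: C_1 → C_0 maps an edge to its endpoints' difference, ∂[p,q] = q − p.
As a 7×10 matrix over Z this has rank 6, with invariant factors (1,1,1,1,1,1).

The boundary map ∂_2: C_2 → C_1 sends each 2-simplex [p,q,r] to [q,r] − [p,r] + [p,q]. For instance
  ∂QST = ST − QT + QS,
  ∂RSU = SU − RU + RS.
As a 10×3 matrix over Z this has rank 3, with invariant factors (1,1,1).

Reading off H_k = ker ∂_k / im ∂_{k+1}:

  H_0: rank C_0 − rank ∂_1 = 7 − 6 = 1, and the invariant factors of ∂_1 are all 1, so H_0 = Z.
  H_1: rank ker ∂_1 − rank ∂_2 = (10 − 6) − 3 = 1, and the invariant factors of ∂_2 are all 1, so H_1 = Z.
  H_2: rank ker ∂_2 − rank ∂_3 = (3 − 3) − 0 = 0, and there is no ∂_3, so H_2 = 0.

As a check, the Euler characteristic is 7 − 10 + 3 = 0, which agrees with 1 − 1 + 0 = 0.

H_0 ≅ Z,  H_1 ≅ Z,  H_2 = 0.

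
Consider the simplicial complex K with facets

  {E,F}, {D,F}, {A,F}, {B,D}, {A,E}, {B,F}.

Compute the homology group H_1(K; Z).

Order the vertices as A < B < D < E < F. Listing each simplex with vertices in this order, K has dimension 1 with simplices:

  0-simplices (5): A, B, D, E, F
  1-simplices (6): AE, AF, BD, BF, DF, EF

Hence C_0 ≅ Z^5, C_1 ≅ Z^6.

∂_1: C_1 → C_0 sends each edge [p,q] (with p < q) to q − p. For instance
  ∂BF = F − B.
The 5×6 boundary matrix has rank 4 and Smith normal form diag(1,1,1,1).

From H_k ≅ ker(∂_k) / im(∂_{k+1}) we obtain:

  H_1: rank ker ∂_1 − rank ∂_2 = (6 − 4) − 0 = 2, and there is no ∂_2, so H_1 = Z^2.

H_1 = Z^2.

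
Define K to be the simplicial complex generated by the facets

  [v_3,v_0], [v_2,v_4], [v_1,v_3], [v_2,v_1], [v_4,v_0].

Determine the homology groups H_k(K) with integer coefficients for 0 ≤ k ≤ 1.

H_0 = Z,  H_1 = Z.

Fix the vertex order v_0 < v_1 < v_2 < v_3 < v_4 and write every simplex with vertices in increasing order. Then dim K = 1 and the simplices of K are:

  0-simplices (5): [v_0], [v_1], [v_2], [v_3], [v_4]
  1-simplices (5): [v_0,v_3], [v_0,v_4], [v_1,v_2], [v_1,v_3], [v_2,v_4]

giving chain groups C_0 ≅ Z^5, C_1 ≅ Z^5.

∂_1: C_1 → C_0 sends each edge [p,q] (with p < q) to q − p.
The 5×5 boundary matrix has rank 4 and Smith normal form diag(1,1,1,1).

Reading off H_k = ker ∂_k / im ∂_{k+1}:

  H_0: rank C_0 − rank ∂_1 = 5 − 4 = 1, and the invariant factors of ∂_1 are all 1, so H_0 ≅ Z.
  H_1: rank ker ∂_1 − rank ∂_2 = (5 − 4) − 0 = 1, and there is no ∂_2, so H_1 ≅ Z.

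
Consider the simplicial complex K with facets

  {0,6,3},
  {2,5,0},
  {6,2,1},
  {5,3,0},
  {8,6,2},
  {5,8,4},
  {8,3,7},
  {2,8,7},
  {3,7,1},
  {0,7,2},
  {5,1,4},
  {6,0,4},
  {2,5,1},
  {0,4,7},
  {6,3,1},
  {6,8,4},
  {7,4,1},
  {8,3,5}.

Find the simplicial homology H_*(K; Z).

H_0 ≅ Z,  H_1 ≅ Z^2,  H_2 ≅ Z.

Fix the vertex order 0 < 1 < 2 < 3 < 4 < 5 < 6 < 7 < 8 and write every simplex with vertices in increasing order. Then dim K = 2 and the simplices of K are:

  0-simplices (9): [0], [1], [2], [3], [4], [5], [6], [7], [8]
  1-simplices (27): (27 of them)
  2-simplices (18): [0,2,5], [0,2,7], [0,3,5], [0,3,6], [0,4,6], [0,4,7], [1,2,5], [1,2,6], [1,3,6], [1,3,7], [1,4,5], [1,4,7], [2,6,8], [2,7,8], [3,5,8], [3,7,8], [4,5,8], [4,6,8]

so the chain groups are C_0 ≅ Z^9, C_1 ≅ Z^27, C_2 ≅ Z^18.

∂_1: C_1 → C_0 is given by ∂[p,q] = [q] − [p].
The 9×27 boundary matrix has rank 8 and Smith normal form diag(1,1,1,1,1,1,1,1).

∂_2: C_2 → C_1 sends each 2-simplex [p,q,r] to [q,r] − [p,r] + [p,q]. For instance
  ∂[0,4,7] = [4,7] − [0,7] + [0,4],
  ∂[1,2,5] = [2,5] − [1,5] + [1,2].
The 27×18 boundary matrix has rank 17 and Smith normal form diag(1,1,1,1,1,1,1,1,1,1,1,1,1,1,1,1,1).

Now H_k = ker ∂_k / im ∂_{k+1}, so:

  H_0: rank C_0 − rank ∂_1 = 9 − 8 = 1, and the invariant factors of ∂_1 are all 1, so H_0 = Z.
  H_1: rank ker ∂_1 − rank ∂_2 = (27 − 8) − 17 = 2, and the invariant factors of ∂_2 are all 1, so H_1 = Z^2.
  H_2: rank ker ∂_2 − rank ∂_3 = (18 − 17) − 0 = 1, and there is no ∂_3, so H_2 = Z.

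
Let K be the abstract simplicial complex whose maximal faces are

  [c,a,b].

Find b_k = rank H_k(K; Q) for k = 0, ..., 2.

b_0 = 1, b_1 = 0, b_2 = 0.

We work with the vertex ordering a < b < c. The simplices of K, each written with vertices in increasing order, are:

  0-simplices (3): a, b, c
  1-simplices (3): ab, ac, bc
  2-simplices (1): abc

giving chain groups C_0 ≅ Z^3, C_1 ≅ Z^3, C_2 ≅ Z^1.

The boundary map ∂_1: C_1 → C_0 sends each edge [p,q] (with p < q) to q − p. For instance
  ∂ab = b − a.
As a 3×3 matrix over Z this has rank 2, with invariant factors (1,1).

The boundary map ∂_2: C_2 → C_1 sends each 2-simplex [p,q,r] to [q,r] − [p,r] + [p,q]. For instance
  ∂abc = bc − ac + ab.
As a 3×1 matrix over Z this has rank 1, with invariant factors (1).

Now H_k = ker ∂_k / im ∂_{k+1}, so:

  H_0: rank C_0 − rank ∂_1 = 3 − 2 = 1, and the invariant factors of ∂_1 are all 1, so H_0 = Z.
  H_1: rank ker ∂_1 − rank ∂_2 = (3 − 2) − 1 = 0, and the invariant factors of ∂_2 are all 1, so H_1 = 0.
  H_2: rank ker ∂_2 − rank ∂_3 = (1 − 1) − 0 = 0, and there is no ∂_3, so H_2 = 0.

As a check, the Euler characteristic is 3 − 3 + 1 = 1, which agrees with 1 − 0 + 0 = 1.

Hence the Betti numbers are b_0 = 1, b_1 = 0, b_2 = 0.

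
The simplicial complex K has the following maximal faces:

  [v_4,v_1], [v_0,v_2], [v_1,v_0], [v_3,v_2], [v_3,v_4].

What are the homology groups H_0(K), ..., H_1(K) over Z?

H_0 ≅ Z,  H_1 ≅ Z.

Take the total order v_0 < v_1 < v_2 < v_3 < v_4 on the vertex set. Then K (dimension 1) consists of the simplices:

  0-simplices (5): [v_0], [v_1], [v_2], [v_3], [v_4]
  1-simplices (5): [v_0,v_1], [v_0,v_2], [v_1,v_4], [v_2,v_3], [v_3,v_4]

Hence C_0 ≅ Z^5, C_1 ≅ Z^5.

Boundary ∂_1: C_1 → C_0 is given by ∂[p,q] = [q] − [p].
As a 5×5 matrix over Z this has rank 4, with invariant factors (1,1,1,1).

Computing H_k = (kernel of ∂_k) / (image of ∂_{k+1}):

  H_0: rank C_0 − rank ∂_1 = 5 − 4 = 1, and the invariant factors of ∂_1 are all 1, so H_0 ≅ Z.
  H_1: rank ker ∂_1 − rank ∂_2 = (5 − 4) − 0 = 1, and there is no ∂_2, so H_1 ≅ Z.

As a check, the Euler characteristic is 5 − 5 = 0, which agrees with 1 − 1 = 0.
(K is a triangulation of the circle S^1.)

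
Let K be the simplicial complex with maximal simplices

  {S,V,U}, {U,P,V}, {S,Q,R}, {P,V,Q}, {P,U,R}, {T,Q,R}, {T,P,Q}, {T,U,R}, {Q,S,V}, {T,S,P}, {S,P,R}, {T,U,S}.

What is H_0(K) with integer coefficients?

H_0 ≅ Z.

K has 7 vertices, 18 edges, 12 triangles.
rank ∂_0 = 0, rank ∂_1 = 6 ⇒ b_0 = 7 − 0 − 6 = 1; all invariant factors of ∂_1 are 1 so no torsion. So H_0 ≅ Z.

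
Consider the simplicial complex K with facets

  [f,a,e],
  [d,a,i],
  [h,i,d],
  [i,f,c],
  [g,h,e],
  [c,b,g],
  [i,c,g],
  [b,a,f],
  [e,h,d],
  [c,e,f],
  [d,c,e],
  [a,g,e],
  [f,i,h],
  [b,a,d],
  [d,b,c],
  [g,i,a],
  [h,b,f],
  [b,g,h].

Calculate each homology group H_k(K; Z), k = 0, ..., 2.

H_0 ≅ Z,  H_1 ≅ Z^2,  H_2 ≅ Z.

We work with the vertex ordering a < b < c < d < e < f < g < h < i. The simplices of K, each written with vertices in increasing order, are:

  0-simplices (9): a, b, c, d, e, f, g, h, i
  1-simplices (27): ab, ad, ae, af, ag, ai, bc, bd, bf, bg, bh, cd, ce, cf, cg, ci, de, dh, di, ef, eg, eh, fh, fi, gh, gi, hi
  2-simplices (18): abd, abf, adi, aef, aeg, agi, bcd, bcg, bfh, bgh, cde, cef, cfi, cgi, deh, dhi, egh, fhi

so the chain groups are C_0 ≅ Z^9, C_1 ≅ Z^27, C_2 ≅ Z^18.

Boundary ∂_1: C_1 → C_0 maps an edge to its endpoints' difference, ∂[p,q] = q − p.
The resulting 9×27 matrix has rank 8, and its Smith normal form has invariant factors (1,1,1,1,1,1,1,1).

The boundary map ∂_2: C_2 → C_1 acts by ∂[p,q,r] = [q,r] − [p,r] + [p,q]. For instance
  ∂cgi = gi − ci + cg,
  ∂cfi = fi − ci + cf.
The resulting 27×18 matrix has rank 17, and its Smith normal form has invariant factors (1,1,1,1,1,1,1,1,1,1,1,1,1,1,1,1,1).

Now H_k = ker ∂_k / im ∂_{k+1}, so:

  H_0: rank C_0 − rank ∂_1 = 9 − 8 = 1, and the invariant factors of ∂_1 are all 1, so H_0 ≅ Z.
  H_1: rank ker ∂_1 − rank ∂_2 = (27 − 8) − 17 = 2, and the invariant factors of ∂_2 are all 1, so H_1 ≅ Z^2.
  H_2: rank ker ∂_2 − rank ∂_3 = (18 − 17) − 0 = 1, and there is no ∂_3, so H_2 ≅ Z.

As a check, the Euler characteristic is 9 − 27 + 18 = 0, which agrees with 1 − 2 + 1 = 0.
(K is a triangulation of the torus T^2.)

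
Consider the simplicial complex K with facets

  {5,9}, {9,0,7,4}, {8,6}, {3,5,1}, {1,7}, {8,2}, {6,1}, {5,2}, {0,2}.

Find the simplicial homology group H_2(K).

H_2 ≅ 0.

Take the total order 0 < 1 < 2 < 3 < 4 < 5 < 6 < 7 < 8 < 9 on the vertex set. Then K (dimension 3) consists of the simplices:

  0-simplices (10): [0], [1], [2], [3], [4], [5], [6], [7], [8], [9]
  1-simplices (16): [0,2], [0,4], [0,7], [0,9], [1,3], [1,5], [1,6], [1,7], [2,5], [2,8], [3,5], [4,7], [4,9], [5,9], [6,8], [7,9]
  2-simplices (5): [0,4,7], [0,4,9], [0,7,9], [1,3,5], [4,7,9]
  3-simplices (1): [0,4,7,9]

Hence C_0 ≅ Z^10, C_1 ≅ Z^16, C_2 ≅ Z^5, C_3 ≅ Z^1.

The boundary map ∂_1: C_1 → C_0 is given by ∂[p,q] = [q] − [p]. For instance
  ∂[4,7] = [7] − [4].
The resulting 10×16 matrix has rank 9, and its Smith normal form has invariant factors (1,1,1,1,1,1,1,1,1).

The boundary map ∂_2: C_2 → C_1 sends each 2-simplex [p,q,r] to [q,r] − [p,r] + [p,q]. For instance
  ∂[0,4,9] = [4,9] − [0,9] + [0,4],
  ∂[4,7,9] = [7,9] − [4,9] + [4,7].
As a 16×5 matrix over Z this has rank 4, with invariant factors (1,1,1,1).

The boundary map ∂_3: C_3 → C_2 sends each 3-simplex σ to the alternating sum Σ_i (−1)^i (σ with its i-th vertex removed). For instance
  ∂[0,4,7,9] = [4,7,9] − [0,7,9] + [0,4,9] − [0,4,7].
The 5×1 boundary matrix has rank 1 and Smith normal form diag(1).

From H_k ≅ ker(∂_k) / im(∂_{k+1}) we obtain:

  H_2: rank ker ∂_2 − rank ∂_3 = (5 − 4) − 1 = 0, and the invariant factors of ∂_3 are all 1, so H_2 ≅ 0.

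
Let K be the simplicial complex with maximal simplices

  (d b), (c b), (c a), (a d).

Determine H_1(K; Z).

K has 4 vertices, 4 edges.
rank ∂_1 = 3, rank ∂_2 = 0 ⇒ b_1 = 4 − 3 − 0 = 1. So H_1 ≅ Z.

H_1 ≅ Z.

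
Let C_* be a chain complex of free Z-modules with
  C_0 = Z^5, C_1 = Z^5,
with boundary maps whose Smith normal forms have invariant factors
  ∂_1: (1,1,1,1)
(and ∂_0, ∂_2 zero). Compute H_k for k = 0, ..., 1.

H_0: b_0 = 5 − 0 − 4 = 1; torsion from ∂_1 factors > 1: none. So H_0 ≅ Z.
H_1: b_1 = 5 − 4 − 0 = 1; torsion from ∂_2 factors > 1: none. So H_1 ≅ Z.

H_0 ≅ Z,  H_1 ≅ Z.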